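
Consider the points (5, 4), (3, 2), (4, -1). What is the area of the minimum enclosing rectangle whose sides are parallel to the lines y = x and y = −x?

12

In coordinates u = x + y, v = x − y the rectangle is axis-aligned; the map (x,y)→(u,v) scales areas by 2.
u-values: 9, 5, 3; range = 9 − 3 = 6.
v-values: 1, 1, 5; range = 5 − 1 = 4.
Area = (6 × 4) / 2 = 12.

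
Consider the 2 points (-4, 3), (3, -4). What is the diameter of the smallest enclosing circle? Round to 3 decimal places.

The smallest circle enclosing two points has them as diameter endpoints.
Centre = midpoint = (-0.5, -0.5); r² = |(-4, 3)−(3, -4)|²/4 = 98/4 = 24.5.
Diameter = 2r = 2√(24.5) ≈ 9.899.

9.899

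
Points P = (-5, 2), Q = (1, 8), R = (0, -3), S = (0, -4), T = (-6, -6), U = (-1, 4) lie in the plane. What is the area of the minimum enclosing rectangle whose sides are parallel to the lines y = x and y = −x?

In coordinates u = x + y, v = x − y the rectangle is axis-aligned; the map (x,y)→(u,v) scales areas by 2.
u-values: -3, 9, -3, -4, -12, 3; range = 9 − (-12) = 21.
v-values: -7, -7, 3, 4, 0, -5; range = 4 − (-7) = 11.
Area = (21 × 11) / 2 = 115.5.

115.5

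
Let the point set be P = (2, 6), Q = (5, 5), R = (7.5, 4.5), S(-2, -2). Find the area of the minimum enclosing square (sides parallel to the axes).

The bounding box has width 9.5 and height 8.
An axis-aligned square enclosing the set must have side ≥ max(width, height).
So the minimum side is max(9.5, 8) = 9.5.
Area = 9.5² = 90.25.

90.25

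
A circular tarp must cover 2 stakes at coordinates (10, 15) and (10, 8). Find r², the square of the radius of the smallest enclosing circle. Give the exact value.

The smallest circle enclosing two points has them as diameter endpoints.
Centre = midpoint = (10, 11.5); r² = |(10, 15)−(10, 8)|²/4 = 49/4 = 12.25.

12.25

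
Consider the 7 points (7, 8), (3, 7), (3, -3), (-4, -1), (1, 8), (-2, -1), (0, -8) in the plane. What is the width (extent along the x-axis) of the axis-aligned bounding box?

max x = 7, min x = -4, so width = 11.

11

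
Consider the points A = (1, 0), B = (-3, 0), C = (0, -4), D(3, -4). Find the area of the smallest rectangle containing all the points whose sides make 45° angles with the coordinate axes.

25

In coordinates u = x + y, v = x − y the rectangle is axis-aligned; the map (x,y)→(u,v) scales areas by 2.
u-values: 1, -3, -4, -1; range = 1 − (-4) = 5.
v-values: 1, -3, 4, 7; range = 7 − (-3) = 10.
Area = (5 × 10) / 2 = 25.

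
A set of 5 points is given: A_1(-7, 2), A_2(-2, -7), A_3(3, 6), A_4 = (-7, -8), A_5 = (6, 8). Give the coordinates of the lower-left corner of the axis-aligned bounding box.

x-range [-7, 6], y-range [-8, 8].
The lower-left corner is (-7, -8).

(-7, -8)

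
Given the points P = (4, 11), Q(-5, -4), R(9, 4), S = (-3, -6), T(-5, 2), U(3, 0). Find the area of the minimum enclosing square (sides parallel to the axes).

289

The bounding box has width 14 and height 17.
An axis-aligned square enclosing the set must have side ≥ max(width, height).
So the minimum side is max(14, 17) = 17.
Area = 17² = 289.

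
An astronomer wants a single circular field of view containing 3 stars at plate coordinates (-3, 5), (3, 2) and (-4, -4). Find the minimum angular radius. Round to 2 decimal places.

4.91

Call the three points A, B, C in the order given.
Side lengths²: AB² = 45, AC² = 82, BC² = 85.
Since BC² = 85 < 82 + 45 = 127, the triangle is acute, so the smallest enclosing circle is the circumcircle.
Circumcentre = (-61/38, 11/38), r² = 17425/722.
r = √(17425/722) ≈ 4.91.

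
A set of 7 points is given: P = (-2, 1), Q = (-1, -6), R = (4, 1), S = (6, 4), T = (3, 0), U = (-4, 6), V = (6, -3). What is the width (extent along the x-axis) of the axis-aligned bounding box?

10

max x = 6, min x = -4, so width = 10.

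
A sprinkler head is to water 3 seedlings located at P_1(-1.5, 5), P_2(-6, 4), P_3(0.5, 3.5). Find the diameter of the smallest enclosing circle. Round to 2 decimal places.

Side lengths²: P_1P_2² = 21.25, P_1P_3² = 6.25, P_2P_3² = 42.5.
Since P_2P_3² = 42.5 ≥ 21.25 + 6.25 = 27.5, the angle opposite P_2P_3 is not acute, so the smallest enclosing circle has P_2P_3 as diameter.
Centre = midpoint of P_2P_3 = (-2.75, 3.75), r² = 42.5/4 = 10.625.
Diameter = 2r = 2√(10.625) ≈ 6.52.

6.52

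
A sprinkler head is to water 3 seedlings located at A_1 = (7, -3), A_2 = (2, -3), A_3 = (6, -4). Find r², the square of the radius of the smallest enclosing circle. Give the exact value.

6.25

Side lengths²: A_1A_2² = 25, A_1A_3² = 2, A_2A_3² = 17.
Since A_1A_2² = 25 ≥ 17 + 2 = 19, the angle opposite A_1A_2 is not acute, so the smallest enclosing circle has A_1A_2 as diameter.
Centre = midpoint of A_1A_2 = (4.5, -3), r² = 25/4 = 6.25.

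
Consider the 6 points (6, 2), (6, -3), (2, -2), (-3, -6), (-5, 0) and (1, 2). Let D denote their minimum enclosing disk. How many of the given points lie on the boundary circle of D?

A smallest enclosing disk is always determined by at most three of the input points on its boundary.
The minimum enclosing circle is determined by three boundary points: (6, 2), (-3, -6), (-5, 0).
Their circumcentre is (13/14, -19/14) with r² = 3625/98.
The farthest remaining point (6, -3) is at distance² 2785/98 ≤ 3625/98.
The points at distance exactly r from the centre are (6, 2), (-3, -6), (-5, 0) — 3 points.

3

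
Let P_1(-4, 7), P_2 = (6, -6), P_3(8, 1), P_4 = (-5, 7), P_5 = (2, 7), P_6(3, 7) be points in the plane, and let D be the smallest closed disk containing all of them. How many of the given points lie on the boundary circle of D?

2

By Welzl's lemma the MEC is supported by two points (diametrically opposite) or three points (on a circumcircle).
The farthest pair is P_2–P_4 with squared distance 290. The circle on this segment as diameter has centre (0.5, 0.5) and r² = 290/4 = 72.5.
Check P_1: distance² to centre = 62.5 ≤ 72.5, so it lies inside.
All remaining points lie in this disk, and no smaller disk contains both endpoints, so this is the minimum enclosing circle.
The points at distance exactly r from the centre are P_2, P_4 — 2 points.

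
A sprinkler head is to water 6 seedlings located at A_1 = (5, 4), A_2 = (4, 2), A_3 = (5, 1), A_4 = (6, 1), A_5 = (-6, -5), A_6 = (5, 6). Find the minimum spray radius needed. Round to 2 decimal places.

7.78

The farthest pair is A_5–A_6 with squared distance 242. The circle on this segment as diameter has centre (-0.5, 0.5) and r² = 242/4 = 60.5.
Check A_1: distance² to centre = 42.5 ≤ 60.5, so it lies inside.
All remaining points lie in this disk, and no smaller disk contains both endpoints, so this is the minimum enclosing circle.
r = √(60.5) ≈ 7.78.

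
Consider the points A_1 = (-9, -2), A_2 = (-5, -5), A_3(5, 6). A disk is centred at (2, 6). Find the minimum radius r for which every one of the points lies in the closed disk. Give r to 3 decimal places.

The required radius is the distance from (2, 6) to the farthest point.
Squared distances: 185, 170, 9.
Maximum is 185, attained at A_1.
r = √185 ≈ 13.601.

13.601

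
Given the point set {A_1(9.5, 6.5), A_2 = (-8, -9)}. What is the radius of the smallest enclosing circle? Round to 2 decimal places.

11.69

The smallest circle enclosing two points has them as diameter endpoints.
Centre = midpoint = (0.75, -1.25); r² = |A_1A_2|²/4 = 546.5/4 = 136.625.
r = √(136.625) ≈ 11.69.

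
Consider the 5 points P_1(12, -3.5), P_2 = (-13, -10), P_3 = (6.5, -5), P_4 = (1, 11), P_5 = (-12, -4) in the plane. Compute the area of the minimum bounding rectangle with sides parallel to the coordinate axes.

x ranges over [-13, 12], width 25.
y ranges over [-10, 11], height 21.
Area = 25 × 21 = 525.

525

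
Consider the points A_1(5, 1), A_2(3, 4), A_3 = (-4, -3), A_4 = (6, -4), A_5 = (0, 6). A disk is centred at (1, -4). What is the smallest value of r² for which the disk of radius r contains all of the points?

101

The required radius is the distance from (1, -4) to the farthest point.
Squared distances: 41, 68, 26, 25, 101.
Maximum is 101, attained at A_5.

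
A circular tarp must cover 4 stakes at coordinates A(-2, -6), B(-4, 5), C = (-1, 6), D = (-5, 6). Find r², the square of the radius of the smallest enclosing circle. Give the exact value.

The minimum enclosing circle of a finite set is fixed by two of the points (as a diameter) or three (as a circumcircle).
The minimum enclosing circle is determined by three boundary points: A, C, D.
Their circumcentre is (-3, 0.125) with r² = 38.515625.
The farthest remaining point B is at distance² 24.765625 ≤ 38.515625.

38.515625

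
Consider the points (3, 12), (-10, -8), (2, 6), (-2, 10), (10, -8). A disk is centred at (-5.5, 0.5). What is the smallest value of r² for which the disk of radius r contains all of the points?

The required radius is the distance from (-5.5, 0.5) to the farthest point.
Squared distances: 204.5, 92.5, 86.5, 102.5, 312.5.
Maximum is 312.5, attained at (10, -8).

312.5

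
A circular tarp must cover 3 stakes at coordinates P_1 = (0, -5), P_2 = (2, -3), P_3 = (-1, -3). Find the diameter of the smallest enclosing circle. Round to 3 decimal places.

3.162

Side lengths²: P_1P_2² = 8, P_1P_3² = 5, P_2P_3² = 9.
Since P_2P_3² = 9 < 8 + 5 = 13, the triangle is acute, so the smallest enclosing circle is the circumcircle.
Circumcentre = (0.5, -3.5), r² = 2.5.
Diameter = 2r = 2√(2.5) ≈ 3.162.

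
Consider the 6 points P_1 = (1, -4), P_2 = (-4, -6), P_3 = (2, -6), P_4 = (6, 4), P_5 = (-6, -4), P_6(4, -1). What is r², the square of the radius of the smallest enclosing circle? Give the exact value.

The farthest pair is P_4–P_5 with squared distance 208. The circle on this segment as diameter has centre (0, 0) and r² = 208/4 = 52.
Check P_1: distance² to centre = 17 ≤ 52, so it lies inside.
All remaining points lie in this disk, and no smaller disk contains both endpoints, so this is the minimum enclosing circle.

52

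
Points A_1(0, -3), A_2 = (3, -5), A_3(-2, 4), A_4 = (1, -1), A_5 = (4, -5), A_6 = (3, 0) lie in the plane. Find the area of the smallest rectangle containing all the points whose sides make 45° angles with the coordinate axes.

45

In coordinates u = x + y, v = x − y the rectangle is axis-aligned; the map (x,y)→(u,v) scales areas by 2.
u-values: -3, -2, 2, 0, -1, 3; range = 3 − (-3) = 6.
v-values: 3, 8, -6, 2, 9, 3; range = 9 − (-6) = 15.
Area = (6 × 15) / 2 = 45.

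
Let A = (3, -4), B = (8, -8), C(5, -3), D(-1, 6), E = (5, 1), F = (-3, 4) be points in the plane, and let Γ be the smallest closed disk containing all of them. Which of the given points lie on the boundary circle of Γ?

By Welzl's lemma the MEC is supported by two points (diametrically opposite) or three points (on a circumcircle).
The farthest pair is B–D with squared distance 277. The circle on this segment as diameter has centre (3.5, -1) and r² = 277/4 = 69.25.
Check A: distance² to centre = 9.25 ≤ 69.25, so it lies inside.
All remaining points lie in this disk, and no smaller disk contains both endpoints, so this is the minimum enclosing circle.
The points at distance exactly r from the centre are B, D — 2 points.

B, D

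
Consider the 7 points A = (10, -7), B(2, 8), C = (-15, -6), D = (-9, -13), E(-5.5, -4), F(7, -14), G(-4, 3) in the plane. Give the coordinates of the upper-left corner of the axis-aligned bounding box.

(-15, 8)

x-range [-15, 10], y-range [-14, 8].
The upper-left corner is (-15, 8).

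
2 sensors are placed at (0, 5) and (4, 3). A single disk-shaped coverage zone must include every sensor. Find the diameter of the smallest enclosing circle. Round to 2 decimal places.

The smallest circle enclosing two points has them as diameter endpoints.
Centre = midpoint = (2, 4); r² = |(0, 5)−(4, 3)|²/4 = 20/4 = 5.
Diameter = 2r = 2√5 ≈ 4.47.

4.47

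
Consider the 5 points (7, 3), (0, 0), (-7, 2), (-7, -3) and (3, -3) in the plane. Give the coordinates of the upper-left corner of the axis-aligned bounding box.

(-7, 3)

x-range [-7, 7], y-range [-3, 3].
The upper-left corner is (-7, 3).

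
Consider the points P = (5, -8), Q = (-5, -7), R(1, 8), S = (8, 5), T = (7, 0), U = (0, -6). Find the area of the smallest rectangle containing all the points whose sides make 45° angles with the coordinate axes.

250

In coordinates u = x + y, v = x − y the rectangle is axis-aligned; the map (x,y)→(u,v) scales areas by 2.
u-values: -3, -12, 9, 13, 7, -6; range = 13 − (-12) = 25.
v-values: 13, 2, -7, 3, 7, 6; range = 13 − (-7) = 20.
Area = (25 × 20) / 2 = 250.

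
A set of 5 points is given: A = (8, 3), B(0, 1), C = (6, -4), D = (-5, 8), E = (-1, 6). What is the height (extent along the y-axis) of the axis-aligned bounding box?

12

max y = 8, min y = -4, so height = 12.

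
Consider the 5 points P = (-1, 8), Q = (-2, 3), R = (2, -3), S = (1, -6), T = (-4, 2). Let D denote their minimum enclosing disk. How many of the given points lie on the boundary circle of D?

2

The minimum enclosing circle of a finite set is fixed by two of the points (as a diameter) or three (as a circumcircle).
The farthest pair is P–S with squared distance 200. The circle on this segment as diameter has centre (0, 1) and r² = 200/4 = 50.
Check Q: distance² to centre = 8 ≤ 50, so it lies inside.
All remaining points lie in this disk, and no smaller disk contains both endpoints, so this is the minimum enclosing circle.
The points at distance exactly r from the centre are P, S — 2 points.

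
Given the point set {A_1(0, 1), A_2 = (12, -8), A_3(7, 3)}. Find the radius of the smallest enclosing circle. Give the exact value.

7.5

Side lengths²: A_1A_2² = 225, A_1A_3² = 53, A_2A_3² = 146.
Since A_1A_2² = 225 ≥ 146 + 53 = 199, the angle opposite A_1A_2 is not acute, so the smallest enclosing circle has A_1A_2 as diameter.
Centre = midpoint of A_1A_2 = (6, -3.5), r² = 225/4 = 56.25.
r = √(56.25) = 7.5.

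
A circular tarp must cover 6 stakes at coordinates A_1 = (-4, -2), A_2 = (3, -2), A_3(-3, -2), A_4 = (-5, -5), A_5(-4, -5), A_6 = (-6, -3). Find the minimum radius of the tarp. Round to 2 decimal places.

A smallest enclosing disk is always determined by at most three of the input points on its boundary.
The farthest pair is A_2–A_6 with squared distance 82. The circle on this segment as diameter has centre (-1.5, -2.5) and r² = 82/4 = 20.5.
Check A_1: distance² to centre = 6.5 ≤ 20.5, so it lies inside.
All remaining points lie in this disk, and no smaller disk contains both endpoints, so this is the minimum enclosing circle.
r = √(20.5) ≈ 4.53.

4.53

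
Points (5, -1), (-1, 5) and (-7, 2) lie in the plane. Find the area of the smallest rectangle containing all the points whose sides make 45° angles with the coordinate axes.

In coordinates u = x + y, v = x − y the rectangle is axis-aligned; the map (x,y)→(u,v) scales areas by 2.
u-values: 4, 4, -5; range = 4 − (-5) = 9.
v-values: 6, -6, -9; range = 6 − (-9) = 15.
Area = (9 × 15) / 2 = 67.5.

67.5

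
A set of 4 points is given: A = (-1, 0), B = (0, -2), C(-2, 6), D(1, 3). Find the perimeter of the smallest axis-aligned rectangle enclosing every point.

22

Width = max x − min x = 1 − (-2) = 3.
Height = max y − min y = 6 − (-2) = 8.
Perimeter = 2(3 + 8) = 22.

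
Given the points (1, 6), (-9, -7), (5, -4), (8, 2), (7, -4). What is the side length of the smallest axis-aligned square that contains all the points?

The bounding box has width 17 and height 13.
An axis-aligned square enclosing the set must have side ≥ max(width, height).
So the minimum side is max(17, 13) = 17.

17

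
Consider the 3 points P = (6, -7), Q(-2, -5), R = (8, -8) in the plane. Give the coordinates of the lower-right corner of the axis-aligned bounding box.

(8, -8)

x-range [-2, 8], y-range [-8, -5].
The lower-right corner is (8, -8).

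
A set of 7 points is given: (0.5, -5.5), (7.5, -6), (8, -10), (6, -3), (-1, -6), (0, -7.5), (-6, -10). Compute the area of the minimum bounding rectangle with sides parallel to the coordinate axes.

x ranges over [-6, 8], width 14.
y ranges over [-10, -3], height 7.
Area = 14 × 7 = 98.

98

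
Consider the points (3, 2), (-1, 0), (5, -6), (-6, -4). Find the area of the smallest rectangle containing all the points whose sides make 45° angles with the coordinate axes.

97.5

In coordinates u = x + y, v = x − y the rectangle is axis-aligned; the map (x,y)→(u,v) scales areas by 2.
u-values: 5, -1, -1, -10; range = 5 − (-10) = 15.
v-values: 1, -1, 11, -2; range = 11 − (-2) = 13.
Area = (15 × 13) / 2 = 97.5.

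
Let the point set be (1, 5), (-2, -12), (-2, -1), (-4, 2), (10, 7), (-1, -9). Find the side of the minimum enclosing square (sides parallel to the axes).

19

The bounding box has width 14 and height 19.
An axis-aligned square enclosing the set must have side ≥ max(width, height).
So the minimum side is max(14, 19) = 19.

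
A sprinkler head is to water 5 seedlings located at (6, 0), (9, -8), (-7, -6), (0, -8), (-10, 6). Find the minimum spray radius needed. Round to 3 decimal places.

11.800

The minimum enclosing circle of a finite set is fixed by two of the points (as a diameter) or three (as a circumcircle).
The farthest pair is (9, -8)–(-10, 6) with squared distance 557. The circle on this segment as diameter has centre (-0.5, -1) and r² = 557/4 = 139.25.
Check (6, 0): distance² to centre = 43.25 ≤ 139.25, so it lies inside.
All remaining points lie in this disk, and no smaller disk contains both endpoints, so this is the minimum enclosing circle.
r = √(139.25) ≈ 11.800.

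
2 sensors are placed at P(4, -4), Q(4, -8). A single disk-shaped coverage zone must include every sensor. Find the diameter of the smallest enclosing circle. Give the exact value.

The smallest circle enclosing two points has them as diameter endpoints.
Centre = midpoint = (4, -6); r² = |PQ|²/4 = 16/4 = 4.
Diameter = 2r = 2√4 = 4.

4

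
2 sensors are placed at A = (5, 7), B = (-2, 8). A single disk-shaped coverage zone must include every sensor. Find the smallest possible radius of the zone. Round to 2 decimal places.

The smallest circle enclosing two points has them as diameter endpoints.
Centre = midpoint = (1.5, 7.5); r² = |AB|²/4 = 50/4 = 12.5.
r = √(12.5) ≈ 3.54.

3.54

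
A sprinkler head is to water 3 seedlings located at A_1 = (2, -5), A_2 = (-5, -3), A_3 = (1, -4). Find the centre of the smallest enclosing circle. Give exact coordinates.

Side lengths²: A_1A_2² = 53, A_1A_3² = 2, A_2A_3² = 37.
Since A_1A_2² = 53 ≥ 37 + 2 = 39, the angle opposite A_1A_2 is not acute, so the smallest enclosing circle has A_1A_2 as diameter.
Centre = midpoint of A_1A_2 = (-1.5, -4), r² = 53/4 = 13.25.
Centre = (-1.5, -4).

(-1.5, -4)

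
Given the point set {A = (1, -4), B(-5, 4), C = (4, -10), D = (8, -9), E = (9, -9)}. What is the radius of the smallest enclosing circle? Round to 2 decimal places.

By Welzl's lemma the MEC is supported by two points (diametrically opposite) or three points (on a circumcircle).
The farthest pair is B–E with squared distance 365. The circle on this segment as diameter has centre (2, -2.5) and r² = 365/4 = 91.25.
Check A: distance² to centre = 3.25 ≤ 91.25, so it lies inside.
All remaining points lie in this disk, and no smaller disk contains both endpoints, so this is the minimum enclosing circle.
r = √(91.25) ≈ 9.55.

9.55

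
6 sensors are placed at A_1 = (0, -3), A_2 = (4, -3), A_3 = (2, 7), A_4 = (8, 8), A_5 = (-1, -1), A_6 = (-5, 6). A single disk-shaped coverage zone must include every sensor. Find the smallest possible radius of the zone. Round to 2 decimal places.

By Welzl's lemma the MEC is supported by two points (diametrically opposite) or three points (on a circumcircle).
The minimum enclosing circle is determined by three boundary points: A_2, A_4, A_6.
Their circumcentre is (59/30, 119/30) with r² = 23701/450.
The farthest remaining point A_1 is at distance² 23581/450 ≤ 23701/450.
r = √(23701/450) ≈ 7.26.

7.26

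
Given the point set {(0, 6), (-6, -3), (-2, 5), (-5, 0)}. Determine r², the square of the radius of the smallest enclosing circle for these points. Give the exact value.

The minimum enclosing circle of a finite set is fixed by two of the points (as a diameter) or three (as a circumcircle).
The farthest pair is (0, 6)–(-6, -3) with squared distance 117. The circle on this segment as diameter has centre (-3, 1.5) and r² = 117/4 = 29.25.
Check (-2, 5): distance² to centre = 13.25 ≤ 29.25, so it lies inside.
All remaining points lie in this disk, and no smaller disk contains both endpoints, so this is the minimum enclosing circle.

29.25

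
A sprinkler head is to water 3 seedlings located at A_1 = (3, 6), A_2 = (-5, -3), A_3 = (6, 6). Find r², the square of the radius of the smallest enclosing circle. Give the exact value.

50.5

Side lengths²: A_1A_2² = 145, A_1A_3² = 9, A_2A_3² = 202.
Since A_2A_3² = 202 ≥ 145 + 9 = 154, the angle opposite A_2A_3 is not acute, so the smallest enclosing circle has A_2A_3 as diameter.
Centre = midpoint of A_2A_3 = (0.5, 1.5), r² = 202/4 = 50.5.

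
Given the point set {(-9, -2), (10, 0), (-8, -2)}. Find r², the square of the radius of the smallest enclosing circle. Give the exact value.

91.25

Call the three points A, B, C in the order given.
Side lengths²: AB² = 365, AC² = 1, BC² = 328.
Since AB² = 365 ≥ 328 + 1 = 329, the angle opposite AB is not acute, so the smallest enclosing circle has AB as diameter.
Centre = midpoint of AB = (0.5, -1), r² = 365/4 = 91.25.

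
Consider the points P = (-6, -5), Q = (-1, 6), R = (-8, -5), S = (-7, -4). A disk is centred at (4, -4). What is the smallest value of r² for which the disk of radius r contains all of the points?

The required radius is the distance from (4, -4) to the farthest point.
Squared distances: 101, 125, 145, 121.
Maximum is 145, attained at R.

145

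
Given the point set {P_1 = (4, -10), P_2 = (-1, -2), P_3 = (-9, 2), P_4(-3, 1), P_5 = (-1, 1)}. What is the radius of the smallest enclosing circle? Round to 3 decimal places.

A smallest enclosing disk is always determined by at most three of the input points on its boundary.
The farthest pair is P_1–P_3 with squared distance 313. The circle on this segment as diameter has centre (-2.5, -4) and r² = 313/4 = 78.25.
Check P_2: distance² to centre = 6.25 ≤ 78.25, so it lies inside.
All remaining points lie in this disk, and no smaller disk contains both endpoints, so this is the minimum enclosing circle.
r = √(78.25) ≈ 8.846.

8.846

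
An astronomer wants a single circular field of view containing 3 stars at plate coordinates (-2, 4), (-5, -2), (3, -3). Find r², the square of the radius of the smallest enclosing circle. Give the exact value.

12025/578

Call the three points A, B, C in the order given.
Side lengths²: AB² = 45, AC² = 74, BC² = 65.
Since AC² = 74 < 65 + 45 = 110, the triangle is acute, so the smallest enclosing circle is the circumcircle.
Circumcentre = (-25/34, -13/34), r² = 12025/578.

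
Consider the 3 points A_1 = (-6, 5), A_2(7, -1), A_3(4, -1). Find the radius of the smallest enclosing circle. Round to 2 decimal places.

7.16

Side lengths²: A_1A_2² = 205, A_1A_3² = 136, A_2A_3² = 9.
Since A_1A_2² = 205 ≥ 136 + 9 = 145, the angle opposite A_1A_2 is not acute, so the smallest enclosing circle has A_1A_2 as diameter.
Centre = midpoint of A_1A_2 = (0.5, 2), r² = 205/4 = 51.25.
r = √(51.25) ≈ 7.16.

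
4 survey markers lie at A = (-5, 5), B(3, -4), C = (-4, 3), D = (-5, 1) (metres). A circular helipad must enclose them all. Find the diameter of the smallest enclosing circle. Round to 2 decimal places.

A smallest enclosing disk is always determined by at most three of the input points on its boundary.
The farthest pair is A–B with squared distance 145. The circle on this segment as diameter has centre (-1, 0.5) and r² = 145/4 = 36.25.
Check C: distance² to centre = 15.25 ≤ 36.25, so it lies inside.
All remaining points lie in this disk, and no smaller disk contains both endpoints, so this is the minimum enclosing circle.
Diameter = 2r = 2√(36.25) ≈ 12.04.

12.04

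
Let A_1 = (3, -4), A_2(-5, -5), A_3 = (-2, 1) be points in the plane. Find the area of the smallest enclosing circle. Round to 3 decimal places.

Side lengths²: A_1A_2² = 65, A_1A_3² = 50, A_2A_3² = 45.
Since A_1A_2² = 65 < 50 + 45 = 95, the triangle is acute, so the smallest enclosing circle is the circumcircle.
Circumcentre = (-7/6, -19/6), r² = 325/18.
Area = π·r² = π·325/18 ≈ 56.723.

56.723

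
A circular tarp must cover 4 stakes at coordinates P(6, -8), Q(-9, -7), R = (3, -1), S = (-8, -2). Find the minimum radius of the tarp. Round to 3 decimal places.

7.681

The minimum enclosing circle of a finite set is fixed by two of the points (as a diameter) or three (as a circumcircle).
The minimum enclosing circle is determined by three boundary points: P, Q, S.
Their circumcentre is (-53/38, -225/38) with r² = 42601/722.
The farthest remaining point R is at distance² 31429/722 ≤ 42601/722.
r = √(42601/722) ≈ 7.681.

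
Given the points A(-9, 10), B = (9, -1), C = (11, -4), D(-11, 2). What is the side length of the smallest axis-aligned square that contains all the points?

The bounding box has width 22 and height 14.
An axis-aligned square enclosing the set must have side ≥ max(width, height).
So the minimum side is max(22, 14) = 22.

22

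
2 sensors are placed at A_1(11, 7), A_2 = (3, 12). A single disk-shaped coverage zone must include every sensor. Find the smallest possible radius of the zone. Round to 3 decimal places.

The smallest circle enclosing two points has them as diameter endpoints.
Centre = midpoint = (7, 9.5); r² = |A_1A_2|²/4 = 89/4 = 22.25.
r = √(22.25) ≈ 4.717.

4.717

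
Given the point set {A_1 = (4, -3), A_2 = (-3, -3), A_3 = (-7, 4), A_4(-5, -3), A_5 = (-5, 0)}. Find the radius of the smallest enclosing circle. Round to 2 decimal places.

6.52

The farthest pair is A_1–A_3 with squared distance 170. The circle on this segment as diameter has centre (-1.5, 0.5) and r² = 170/4 = 42.5.
Check A_2: distance² to centre = 14.5 ≤ 42.5, so it lies inside.
All remaining points lie in this disk, and no smaller disk contains both endpoints, so this is the minimum enclosing circle.
r = √(42.5) ≈ 6.52.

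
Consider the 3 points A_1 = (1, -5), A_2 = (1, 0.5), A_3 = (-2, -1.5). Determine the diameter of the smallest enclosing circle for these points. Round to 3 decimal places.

Side lengths²: A_1A_2² = 30.25, A_1A_3² = 21.25, A_2A_3² = 13.
Since A_1A_2² = 30.25 < 21.25 + 13 = 34.25, the triangle is acute, so the smallest enclosing circle is the circumcircle.
Circumcentre = (2/3, -2.25), r² = 1105/144.
Diameter = 2r = 2√(1105/144) ≈ 5.540.

5.540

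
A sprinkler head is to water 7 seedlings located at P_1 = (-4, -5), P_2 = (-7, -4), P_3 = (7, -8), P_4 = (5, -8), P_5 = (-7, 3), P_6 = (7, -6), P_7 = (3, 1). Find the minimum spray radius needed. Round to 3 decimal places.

By Welzl's lemma the MEC is supported by two points (diametrically opposite) or three points (on a circumcircle).
The farthest pair is P_3–P_5 with squared distance 317. The circle on this segment as diameter has centre (0, -2.5) and r² = 317/4 = 79.25.
Check P_1: distance² to centre = 22.25 ≤ 79.25, so it lies inside.
All remaining points lie in this disk, and no smaller disk contains both endpoints, so this is the minimum enclosing circle.
r = √(79.25) ≈ 8.902.

8.902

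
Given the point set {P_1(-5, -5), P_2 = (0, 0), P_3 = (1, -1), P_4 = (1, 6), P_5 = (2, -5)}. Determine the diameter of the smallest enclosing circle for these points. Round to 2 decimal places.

The minimum enclosing circle is determined by three boundary points: P_1, P_4, P_5.
Their circumcentre is (-1.5, 5/22) with r² = 9577/242.
The farthest remaining point P_3 is at distance² 1877/242 ≤ 9577/242.
Diameter = 2r = 2√(9577/242) ≈ 12.58.

12.58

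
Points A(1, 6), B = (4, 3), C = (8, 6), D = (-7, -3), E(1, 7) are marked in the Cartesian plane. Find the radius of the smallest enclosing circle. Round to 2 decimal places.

8.75

The farthest pair is C–D with squared distance 306. The circle on this segment as diameter has centre (0.5, 1.5) and r² = 306/4 = 76.5.
Check A: distance² to centre = 20.5 ≤ 76.5, so it lies inside.
All remaining points lie in this disk, and no smaller disk contains both endpoints, so this is the minimum enclosing circle.
r = √(76.5) ≈ 8.75.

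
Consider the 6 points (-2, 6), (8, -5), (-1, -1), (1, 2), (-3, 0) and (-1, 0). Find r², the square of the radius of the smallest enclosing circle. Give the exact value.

The minimum enclosing circle of a finite set is fixed by two of the points (as a diameter) or three (as a circumcircle).
The farthest pair is (-2, 6)–(8, -5) with squared distance 221. The circle on this segment as diameter has centre (3, 0.5) and r² = 221/4 = 55.25.
Check (-1, -1): distance² to centre = 18.25 ≤ 55.25, so it lies inside.
All remaining points lie in this disk, and no smaller disk contains both endpoints, so this is the minimum enclosing circle.

55.25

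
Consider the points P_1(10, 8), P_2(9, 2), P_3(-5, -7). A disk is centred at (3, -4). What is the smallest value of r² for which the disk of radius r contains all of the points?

The required radius is the distance from (3, -4) to the farthest point.
Squared distances: 193, 72, 73.
Maximum is 193, attained at P_1.

193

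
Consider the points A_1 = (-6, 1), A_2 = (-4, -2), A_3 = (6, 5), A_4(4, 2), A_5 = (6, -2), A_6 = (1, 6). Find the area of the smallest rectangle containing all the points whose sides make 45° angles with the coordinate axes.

In coordinates u = x + y, v = x − y the rectangle is axis-aligned; the map (x,y)→(u,v) scales areas by 2.
u-values: -5, -6, 11, 6, 4, 7; range = 11 − (-6) = 17.
v-values: -7, -2, 1, 2, 8, -5; range = 8 − (-7) = 15.
Area = (17 × 15) / 2 = 127.5.

127.5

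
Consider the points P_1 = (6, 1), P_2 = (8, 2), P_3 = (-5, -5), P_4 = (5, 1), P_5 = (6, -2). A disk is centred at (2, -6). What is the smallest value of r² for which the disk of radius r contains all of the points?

The required radius is the distance from (2, -6) to the farthest point.
Squared distances: 65, 100, 50, 58, 32.
Maximum is 100, attained at P_2.

100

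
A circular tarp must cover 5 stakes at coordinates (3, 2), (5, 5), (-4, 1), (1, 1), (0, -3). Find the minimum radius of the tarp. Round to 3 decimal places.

The minimum enclosing circle of a finite set is fixed by two of the points (as a diameter) or three (as a circumcircle).
The minimum enclosing circle is determined by three boundary points: (5, 5), (-4, 1), (0, -3).
Their circumcentre is (25/26, 51/26) with r² = 8633/338.
The farthest remaining point (3, 2) is at distance² 1405/338 ≤ 8633/338.
r = √(8633/338) ≈ 5.054.

5.054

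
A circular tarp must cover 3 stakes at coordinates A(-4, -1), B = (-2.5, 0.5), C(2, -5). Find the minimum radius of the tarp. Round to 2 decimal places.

Side lengths²: AB² = 4.5, AC² = 52, BC² = 50.5.
Since AC² = 52 < 50.5 + 4.5 = 55, the triangle is acute, so the smallest enclosing circle is the circumcircle.
Circumcentre = (-0.8, -2.7), r² = 13.13.
r = √(13.13) ≈ 3.62.

3.62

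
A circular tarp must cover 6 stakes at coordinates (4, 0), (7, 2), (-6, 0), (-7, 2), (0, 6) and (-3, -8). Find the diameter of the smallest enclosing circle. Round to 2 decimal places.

The minimum enclosing circle is determined by three boundary points: (7, 2), (-7, 2), (-3, -8).
Their circumcentre is (0, -1) with r² = 58.
The farthest remaining point (0, 6) is at distance² 49 ≤ 58.
Diameter = 2r = 2√58 ≈ 15.23.

15.23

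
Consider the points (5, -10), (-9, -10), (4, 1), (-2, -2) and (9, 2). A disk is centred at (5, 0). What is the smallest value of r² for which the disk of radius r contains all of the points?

296

The required radius is the distance from (5, 0) to the farthest point.
Squared distances: 100, 296, 2, 53, 20.
Maximum is 296, attained at (-9, -10).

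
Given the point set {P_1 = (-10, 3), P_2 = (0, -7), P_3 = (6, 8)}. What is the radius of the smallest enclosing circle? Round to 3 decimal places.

9.119

Side lengths²: P_1P_2² = 200, P_1P_3² = 281, P_2P_3² = 261.
Since P_1P_3² = 281 < 261 + 200 = 461, the triangle is acute, so the smallest enclosing circle is the circumcircle.
Circumcentre = (-13/14, 29/14), r² = 8149/98.
r = √(8149/98) ≈ 9.119.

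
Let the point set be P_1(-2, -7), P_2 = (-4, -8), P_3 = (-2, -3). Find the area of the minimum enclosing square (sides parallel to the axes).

25

The bounding box has width 2 and height 5.
An axis-aligned square enclosing the set must have side ≥ max(width, height).
So the minimum side is max(2, 5) = 5.
Area = 5² = 25.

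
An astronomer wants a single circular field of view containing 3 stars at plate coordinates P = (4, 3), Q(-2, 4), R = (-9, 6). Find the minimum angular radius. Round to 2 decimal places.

Side lengths²: PQ² = 37, PR² = 178, QR² = 53.
Since PR² = 178 ≥ 53 + 37 = 90, the angle opposite PR is not acute, so the smallest enclosing circle has PR as diameter.
Centre = midpoint of PR = (-2.5, 4.5), r² = 178/4 = 44.5.
r = √(44.5) ≈ 6.67.

6.67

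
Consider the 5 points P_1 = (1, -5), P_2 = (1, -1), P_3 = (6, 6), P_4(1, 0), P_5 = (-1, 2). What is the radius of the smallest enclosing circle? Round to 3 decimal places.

6.042

A smallest enclosing disk is always determined by at most three of the input points on its boundary.
The farthest pair is P_1–P_3 with squared distance 146. The circle on this segment as diameter has centre (3.5, 0.5) and r² = 146/4 = 36.5.
Check P_2: distance² to centre = 8.5 ≤ 36.5, so it lies inside.
All remaining points lie in this disk, and no smaller disk contains both endpoints, so this is the minimum enclosing circle.
r = √(36.5) ≈ 6.042.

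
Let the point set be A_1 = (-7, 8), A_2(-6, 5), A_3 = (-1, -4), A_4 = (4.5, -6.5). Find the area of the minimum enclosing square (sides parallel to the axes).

210.25

The bounding box has width 11.5 and height 14.5.
An axis-aligned square enclosing the set must have side ≥ max(width, height).
So the minimum side is max(11.5, 14.5) = 14.5.
Area = 14.5² = 210.25.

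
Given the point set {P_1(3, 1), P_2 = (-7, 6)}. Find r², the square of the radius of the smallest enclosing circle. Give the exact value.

31.25

The smallest circle enclosing two points has them as diameter endpoints.
Centre = midpoint = (-2, 3.5); r² = |P_1P_2|²/4 = 125/4 = 31.25.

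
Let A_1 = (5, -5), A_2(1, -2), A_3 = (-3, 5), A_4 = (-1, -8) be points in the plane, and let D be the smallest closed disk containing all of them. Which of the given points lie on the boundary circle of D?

A smallest enclosing disk is always determined by at most three of the input points on its boundary.
The minimum enclosing circle is determined by three boundary points: A_1, A_3, A_4.
Their circumcentre is (-17/28, -9/7) with r² = 35465/784.
The farthest remaining point A_2 is at distance² 2425/784 ≤ 35465/784.
The points at distance exactly r from the centre are A_1, A_3, A_4 — 3 points.

A_1, A_3, A_4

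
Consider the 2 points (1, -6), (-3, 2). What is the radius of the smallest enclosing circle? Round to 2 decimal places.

The smallest circle enclosing two points has them as diameter endpoints.
Centre = midpoint = (-1, -2); r² = |(1, -6)−(-3, 2)|²/4 = 80/4 = 20.
r = √20 ≈ 4.47.

4.47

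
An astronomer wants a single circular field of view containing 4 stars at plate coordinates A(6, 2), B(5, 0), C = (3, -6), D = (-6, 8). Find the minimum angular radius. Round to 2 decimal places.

8.32

The farthest pair is C–D with squared distance 277. The circle on this segment as diameter has centre (-1.5, 1) and r² = 277/4 = 69.25.
Check A: distance² to centre = 57.25 ≤ 69.25, so it lies inside.
All remaining points lie in this disk, and no smaller disk contains both endpoints, so this is the minimum enclosing circle.
r = √(69.25) ≈ 8.32.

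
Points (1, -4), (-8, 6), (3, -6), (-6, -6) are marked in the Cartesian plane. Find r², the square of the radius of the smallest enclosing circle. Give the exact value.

66.25

A smallest enclosing disk is always determined by at most three of the input points on its boundary.
The farthest pair is (-8, 6)–(3, -6) with squared distance 265. The circle on this segment as diameter has centre (-2.5, 0) and r² = 265/4 = 66.25.
Check (1, -4): distance² to centre = 28.25 ≤ 66.25, so it lies inside.
All remaining points lie in this disk, and no smaller disk contains both endpoints, so this is the minimum enclosing circle.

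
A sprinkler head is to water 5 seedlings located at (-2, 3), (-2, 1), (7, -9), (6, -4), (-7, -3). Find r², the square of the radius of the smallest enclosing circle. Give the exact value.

A smallest enclosing disk is always determined by at most three of the input points on its boundary.
The minimum enclosing circle is determined by three boundary points: (-2, 3), (7, -9), (-7, -3).
Their circumcentre is (27/38, -165/38) with r² = 44225/722.
The farthest remaining point (-2, 1) is at distance² 25909/722 ≤ 44225/722.

44225/722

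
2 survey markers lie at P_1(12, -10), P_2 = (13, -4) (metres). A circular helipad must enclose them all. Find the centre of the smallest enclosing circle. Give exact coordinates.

The smallest circle enclosing two points has them as diameter endpoints.
Centre = midpoint = (12.5, -7); r² = |P_1P_2|²/4 = 37/4 = 9.25.
Centre = (12.5, -7).

(12.5, -7)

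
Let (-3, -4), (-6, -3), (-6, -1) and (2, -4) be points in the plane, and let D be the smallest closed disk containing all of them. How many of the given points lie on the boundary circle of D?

2

The minimum enclosing circle of a finite set is fixed by two of the points (as a diameter) or three (as a circumcircle).
The farthest pair is (-6, -1)–(2, -4) with squared distance 73. The circle on this segment as diameter has centre (-2, -2.5) and r² = 73/4 = 18.25.
Check (-3, -4): distance² to centre = 3.25 ≤ 18.25, so it lies inside.
All remaining points lie in this disk, and no smaller disk contains both endpoints, so this is the minimum enclosing circle.
The points at distance exactly r from the centre are (-6, -1), (2, -4) — 2 points.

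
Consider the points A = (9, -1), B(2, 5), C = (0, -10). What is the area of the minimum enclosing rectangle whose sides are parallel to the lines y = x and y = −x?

In coordinates u = x + y, v = x − y the rectangle is axis-aligned; the map (x,y)→(u,v) scales areas by 2.
u-values: 8, 7, -10; range = 8 − (-10) = 18.
v-values: 10, -3, 10; range = 10 − (-3) = 13.
Area = (18 × 13) / 2 = 117.

117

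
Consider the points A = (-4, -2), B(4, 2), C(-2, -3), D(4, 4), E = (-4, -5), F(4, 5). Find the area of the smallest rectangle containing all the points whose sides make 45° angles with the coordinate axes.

In coordinates u = x + y, v = x − y the rectangle is axis-aligned; the map (x,y)→(u,v) scales areas by 2.
u-values: -6, 6, -5, 8, -9, 9; range = 9 − (-9) = 18.
v-values: -2, 2, 1, 0, 1, -1; range = 2 − (-2) = 4.
Area = (18 × 4) / 2 = 36.

36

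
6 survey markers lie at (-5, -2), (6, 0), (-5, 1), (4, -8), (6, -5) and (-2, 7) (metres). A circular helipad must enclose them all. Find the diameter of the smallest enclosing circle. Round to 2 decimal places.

The farthest pair is (4, -8)–(-2, 7) with squared distance 261. The circle on this segment as diameter has centre (1, -0.5) and r² = 261/4 = 65.25.
Check (-5, -2): distance² to centre = 38.25 ≤ 65.25, so it lies inside.
All remaining points lie in this disk, and no smaller disk contains both endpoints, so this is the minimum enclosing circle.
Diameter = 2r = 2√(65.25) ≈ 16.16.

16.16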